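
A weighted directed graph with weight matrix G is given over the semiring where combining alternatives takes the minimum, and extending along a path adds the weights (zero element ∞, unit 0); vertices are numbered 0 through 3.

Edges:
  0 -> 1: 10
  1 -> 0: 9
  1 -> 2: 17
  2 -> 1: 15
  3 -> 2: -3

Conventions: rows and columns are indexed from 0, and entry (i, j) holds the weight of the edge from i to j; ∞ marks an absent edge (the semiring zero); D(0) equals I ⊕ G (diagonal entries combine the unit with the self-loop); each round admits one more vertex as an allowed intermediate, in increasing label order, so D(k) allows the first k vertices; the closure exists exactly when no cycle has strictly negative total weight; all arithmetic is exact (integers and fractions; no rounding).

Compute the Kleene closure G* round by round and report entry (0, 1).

D(0):
  [0, 10, ∞, ∞]
  [9, 0, 17, ∞]
  [∞, 15, 0, ∞]
  [∞, ∞, -3, 0]
D(1):
  [0, 10, ∞, ∞]
  [9, 0, 17, ∞]
  [∞, 15, 0, ∞]
  [∞, ∞, -3, 0]
D(2):
  [0, 10, 27, ∞]
  [9, 0, 17, ∞]
  [24, 15, 0, ∞]
  [∞, ∞, -3, 0]
D(3):
  [0, 10, 27, ∞]
  [9, 0, 17, ∞]
  [24, 15, 0, ∞]
  [21, 12, -3, 0]
D(4):
  [0, 10, 27, ∞]
  [9, 0, 17, ∞]
  [24, 15, 0, ∞]
  [21, 12, -3, 0]
Answer: G*[0][1] = 10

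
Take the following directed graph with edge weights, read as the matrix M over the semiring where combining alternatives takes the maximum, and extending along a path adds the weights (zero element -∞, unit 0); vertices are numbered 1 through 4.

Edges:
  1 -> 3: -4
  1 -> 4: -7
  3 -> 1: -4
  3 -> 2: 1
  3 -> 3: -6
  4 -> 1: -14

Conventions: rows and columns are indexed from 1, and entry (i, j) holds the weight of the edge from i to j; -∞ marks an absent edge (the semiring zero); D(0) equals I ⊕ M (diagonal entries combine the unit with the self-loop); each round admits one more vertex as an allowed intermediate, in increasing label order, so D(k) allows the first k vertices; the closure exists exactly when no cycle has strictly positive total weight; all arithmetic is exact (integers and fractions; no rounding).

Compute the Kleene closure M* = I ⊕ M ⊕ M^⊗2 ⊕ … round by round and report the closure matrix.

D(0):
  [0, -∞, -4, -7]
  [-∞, 0, -∞, -∞]
  [-4, 1, 0, -∞]
  [-14, -∞, -∞, 0]
D(1):
  [0, -∞, -4, -7]
  [-∞, 0, -∞, -∞]
  [-4, 1, 0, -11]
  [-14, -∞, -18, 0]
D(2):
  [0, -∞, -4, -7]
  [-∞, 0, -∞, -∞]
  [-4, 1, 0, -11]
  [-14, -∞, -18, 0]
D(3):
  [0, -3, -4, -7]
  [-∞, 0, -∞, -∞]
  [-4, 1, 0, -11]
  [-14, -17, -18, 0]
D(4):
  [0, -3, -4, -7]
  [-∞, 0, -∞, -∞]
  [-4, 1, 0, -11]
  [-14, -17, -18, 0]
Answer: M* = [[0, -3, -4, -7], [-∞, 0, -∞, -∞], [-4, 1, 0, -11], [-14, -17, -18, 0]]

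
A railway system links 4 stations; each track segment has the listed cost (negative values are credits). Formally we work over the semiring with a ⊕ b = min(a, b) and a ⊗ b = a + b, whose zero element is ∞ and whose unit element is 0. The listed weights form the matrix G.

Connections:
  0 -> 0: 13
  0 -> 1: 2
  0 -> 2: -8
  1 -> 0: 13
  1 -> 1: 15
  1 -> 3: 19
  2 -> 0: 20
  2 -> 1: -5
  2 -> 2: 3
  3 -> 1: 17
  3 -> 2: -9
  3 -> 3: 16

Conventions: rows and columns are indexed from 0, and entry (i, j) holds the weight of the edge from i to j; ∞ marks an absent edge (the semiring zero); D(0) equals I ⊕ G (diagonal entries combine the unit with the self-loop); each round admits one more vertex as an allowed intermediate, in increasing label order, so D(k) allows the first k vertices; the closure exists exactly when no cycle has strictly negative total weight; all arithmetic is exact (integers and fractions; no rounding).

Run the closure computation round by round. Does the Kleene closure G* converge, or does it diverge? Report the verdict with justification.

D(0):
  [0, 2, -8, ∞]
  [13, 0, ∞, 19]
  [20, -5, 0, ∞]
  [∞, 17, -9, 0]
D(1):
  [0, 2, -8, ∞]
  [13, 0, 5, 19]
  [20, -5, 0, ∞]
  [∞, 17, -9, 0]
D(2):
  [0, 2, -8, 21]
  [13, 0, 5, 19]
  [8, -5, 0, 14]
  [30, 17, -9, 0]
D(3):
  [0, -13, -8, 6]
  [13, 0, 5, 19]
  [8, -5, 0, 14]
  [-1, -14, -9, 0]
D(4):
  [0, -13, -8, 6]
  [13, 0, 5, 19]
  [8, -5, 0, 14]
  [-1, -14, -9, 0]
Key observation: every diagonal entry stays at the unit through all rounds, so no improving cycle exists.
Answer: CONVERGES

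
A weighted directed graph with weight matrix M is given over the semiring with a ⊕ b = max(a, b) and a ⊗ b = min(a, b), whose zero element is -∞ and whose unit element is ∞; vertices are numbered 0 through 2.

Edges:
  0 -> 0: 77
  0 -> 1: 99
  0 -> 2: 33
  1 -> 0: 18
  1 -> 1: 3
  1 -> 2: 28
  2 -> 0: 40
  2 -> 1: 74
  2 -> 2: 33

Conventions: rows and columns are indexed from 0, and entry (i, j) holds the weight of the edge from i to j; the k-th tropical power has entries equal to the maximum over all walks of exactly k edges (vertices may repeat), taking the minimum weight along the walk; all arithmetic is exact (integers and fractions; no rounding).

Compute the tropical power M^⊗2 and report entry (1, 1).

M^⊗2:
  [77, 77, 33]
  [28, 28, 28]
  [40, 40, 33]
Key observation: the optimum is the walk 1->2->1, with weight 28 min 74 = 28.
Optimal value attained by: walk 1->2->1.
Answer: (M^⊗2)[1][1] = 28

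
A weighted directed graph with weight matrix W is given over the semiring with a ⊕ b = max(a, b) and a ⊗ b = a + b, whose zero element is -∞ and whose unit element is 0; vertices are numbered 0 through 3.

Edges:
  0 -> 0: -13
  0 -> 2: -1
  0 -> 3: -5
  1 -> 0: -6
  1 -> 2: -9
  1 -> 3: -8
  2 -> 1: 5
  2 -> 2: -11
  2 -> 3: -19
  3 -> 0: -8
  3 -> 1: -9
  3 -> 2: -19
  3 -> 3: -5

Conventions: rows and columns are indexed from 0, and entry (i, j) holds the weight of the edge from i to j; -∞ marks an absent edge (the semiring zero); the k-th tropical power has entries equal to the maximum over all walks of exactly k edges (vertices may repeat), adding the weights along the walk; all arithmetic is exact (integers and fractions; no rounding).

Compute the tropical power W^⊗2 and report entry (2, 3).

W^⊗2:
  [-13, 4, -12, -10]
  [-16, -4, -7, -11]
  [-1, -6, -4, -3]
  [-13, -14, -9, -10]
Key observation: the optimum is the walk 2->1->3, with weight 5 + (-8) = -3.
Optimal value attained by: walk 2->1->3.
Answer: (W^⊗2)[2][3] = -3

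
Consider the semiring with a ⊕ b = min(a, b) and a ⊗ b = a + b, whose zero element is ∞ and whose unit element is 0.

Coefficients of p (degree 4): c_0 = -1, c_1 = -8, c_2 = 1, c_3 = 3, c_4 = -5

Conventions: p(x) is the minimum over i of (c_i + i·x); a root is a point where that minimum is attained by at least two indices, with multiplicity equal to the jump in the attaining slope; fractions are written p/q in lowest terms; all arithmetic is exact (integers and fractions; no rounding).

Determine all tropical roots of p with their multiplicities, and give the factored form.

hull edge (i=0, c=-1) to (i=1, c=-8): slope -7, span 1
hull edge (i=1, c=-8) to (i=4, c=-5): slope 1, span 3
Factored form: p(x) = -5 ⊗ (x ⊕ (-1)) ⊗ (x ⊕ (-1)) ⊗ (x ⊕ (-1)) ⊗ (x ⊕ 7)
Answer: roots = -1 (mult 3), 7 (mult 1)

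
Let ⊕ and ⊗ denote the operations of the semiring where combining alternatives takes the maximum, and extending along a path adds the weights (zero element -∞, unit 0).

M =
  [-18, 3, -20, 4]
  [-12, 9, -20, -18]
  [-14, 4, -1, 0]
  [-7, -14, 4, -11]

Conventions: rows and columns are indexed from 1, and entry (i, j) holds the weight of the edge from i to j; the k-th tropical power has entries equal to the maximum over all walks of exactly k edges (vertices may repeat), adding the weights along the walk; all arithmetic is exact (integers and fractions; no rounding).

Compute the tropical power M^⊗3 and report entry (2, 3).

M^⊗2:
  [-3, 12, 8, -7]
  [-3, 18, -11, -8]
  [-7, 13, 4, -1]
  [-10, 8, 3, 4]
M^⊗3:
  [0, 21, 7, 8]
  [6, 27, -2, 1]
  [1, 22, 3, 4]
  [-3, 17, 8, 3]
Key observation: the optimum is the walk 2->2->2->3, with weight 9 + 9 + (-20) = -2.
Optimal value attained by: walk 2->2->2->3.
Answer: (M^⊗3)[2][3] = -2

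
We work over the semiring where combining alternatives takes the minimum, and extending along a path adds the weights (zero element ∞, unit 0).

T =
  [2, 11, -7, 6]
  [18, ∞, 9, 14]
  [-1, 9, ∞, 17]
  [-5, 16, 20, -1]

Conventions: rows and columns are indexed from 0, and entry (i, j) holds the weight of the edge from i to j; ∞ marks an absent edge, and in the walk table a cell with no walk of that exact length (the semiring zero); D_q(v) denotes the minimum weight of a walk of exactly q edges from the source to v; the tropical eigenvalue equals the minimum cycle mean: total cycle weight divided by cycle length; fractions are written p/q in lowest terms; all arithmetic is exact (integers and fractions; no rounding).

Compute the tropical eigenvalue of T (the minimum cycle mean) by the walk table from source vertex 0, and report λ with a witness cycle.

q=0: [0, ∞, ∞, ∞]
q=1: [2, 11, -7, 6]
q=2: [-8, 2, -5, 5]
q=3: [-6, 3, -15, -2]
q=4: [-16, -6, -13, -3]
Optimal cycle mean attained by: cycle 0->2->0, total (-7) + (-1), length 2.
Answer: λ = -4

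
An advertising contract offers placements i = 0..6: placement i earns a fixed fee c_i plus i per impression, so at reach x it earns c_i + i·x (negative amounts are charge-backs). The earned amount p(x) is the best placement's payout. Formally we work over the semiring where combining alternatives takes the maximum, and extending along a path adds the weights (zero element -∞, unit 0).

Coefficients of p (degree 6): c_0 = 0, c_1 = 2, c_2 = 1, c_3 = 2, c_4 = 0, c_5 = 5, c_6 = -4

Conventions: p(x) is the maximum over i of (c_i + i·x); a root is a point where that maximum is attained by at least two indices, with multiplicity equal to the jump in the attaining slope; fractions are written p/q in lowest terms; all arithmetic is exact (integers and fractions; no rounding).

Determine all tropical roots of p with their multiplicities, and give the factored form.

hull edge (i=0, c=0) to (i=1, c=2): slope 2, span 1
hull edge (i=1, c=2) to (i=5, c=5): slope 3/4, span 4
hull edge (i=5, c=5) to (i=6, c=-4): slope -9, span 1
Factored form: p(x) = -4 ⊗ (x ⊕ (-2)) ⊗ (x ⊕ (-3/4)) ⊗ (x ⊕ (-3/4)) ⊗ (x ⊕ (-3/4)) ⊗ (x ⊕ (-3/4)) ⊗ (x ⊕ 9)
Answer: roots = -2 (mult 1), -3/4 (mult 4), 9 (mult 1)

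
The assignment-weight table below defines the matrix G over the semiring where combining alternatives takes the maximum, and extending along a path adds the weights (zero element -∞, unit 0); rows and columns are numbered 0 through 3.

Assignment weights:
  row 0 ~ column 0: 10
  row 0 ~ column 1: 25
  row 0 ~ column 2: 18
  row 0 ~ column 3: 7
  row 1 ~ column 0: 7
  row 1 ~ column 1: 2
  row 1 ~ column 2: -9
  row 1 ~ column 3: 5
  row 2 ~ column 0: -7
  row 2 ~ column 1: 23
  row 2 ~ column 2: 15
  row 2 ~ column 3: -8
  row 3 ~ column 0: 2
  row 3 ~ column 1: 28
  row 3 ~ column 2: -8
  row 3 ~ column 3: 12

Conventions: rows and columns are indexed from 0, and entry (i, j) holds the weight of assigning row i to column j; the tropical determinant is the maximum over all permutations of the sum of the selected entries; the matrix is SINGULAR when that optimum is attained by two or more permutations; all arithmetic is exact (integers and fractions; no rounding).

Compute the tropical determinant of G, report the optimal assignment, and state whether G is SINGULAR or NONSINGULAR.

σ = (0, 1, 2, 3): 10 + 2 + 15 + 12 = 39
σ = (0, 1, 3, 2): 10 + 2 + (-8) + (-8) = -4
σ = (0, 2, 1, 3): 10 + (-9) + 23 + 12 = 36
σ = (0, 2, 3, 1): 10 + (-9) + (-8) + 28 = 21
σ = (0, 3, 1, 2): 10 + 5 + 23 + (-8) = 30
σ = (0, 3, 2, 1): 10 + 5 + 15 + 28 = 58
σ = (1, 0, 2, 3): 25 + 7 + 15 + 12 = 59
σ = (1, 0, 3, 2): 25 + 7 + (-8) + (-8) = 16
σ = (1, 2, 0, 3): 25 + (-9) + (-7) + 12 = 21
σ = (1, 2, 3, 0): 25 + (-9) + (-8) + 2 = 10
σ = (1, 3, 0, 2): 25 + 5 + (-7) + (-8) = 15
σ = (1, 3, 2, 0): 25 + 5 + 15 + 2 = 47
σ = (2, 0, 1, 3): 18 + 7 + 23 + 12 = 60
σ = (2, 0, 3, 1): 18 + 7 + (-8) + 28 = 45
σ = (2, 1, 0, 3): 18 + 2 + (-7) + 12 = 25
σ = (2, 1, 3, 0): 18 + 2 + (-8) + 2 = 14
σ = (2, 3, 0, 1): 18 + 5 + (-7) + 28 = 44
σ = (2, 3, 1, 0): 18 + 5 + 23 + 2 = 48
σ = (3, 0, 1, 2): 7 + 7 + 23 + (-8) = 29
σ = (3, 0, 2, 1): 7 + 7 + 15 + 28 = 57
σ = (3, 1, 0, 2): 7 + 2 + (-7) + (-8) = -6
σ = (3, 1, 2, 0): 7 + 2 + 15 + 2 = 26
σ = (3, 2, 0, 1): 7 + (-9) + (-7) + 28 = 19
σ = (3, 2, 1, 0): 7 + (-9) + 23 + 2 = 23
Optimal value attained by: σ = (2, 0, 1, 3).
Answer: det⊕(G) = 60; verdict: NONSINGULAR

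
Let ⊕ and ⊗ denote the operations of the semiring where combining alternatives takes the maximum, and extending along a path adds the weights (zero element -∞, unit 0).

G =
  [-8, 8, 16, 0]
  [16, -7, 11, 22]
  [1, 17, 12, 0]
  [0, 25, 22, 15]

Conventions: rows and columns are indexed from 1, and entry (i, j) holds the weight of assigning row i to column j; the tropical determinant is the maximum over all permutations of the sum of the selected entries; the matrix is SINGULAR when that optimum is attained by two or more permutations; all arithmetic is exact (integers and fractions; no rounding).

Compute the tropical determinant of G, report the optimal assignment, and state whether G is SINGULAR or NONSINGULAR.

σ = (1, 2, 3, 4): (-8) + (-7) + 12 + 15 = 12
σ = (1, 2, 4, 3): (-8) + (-7) + 0 + 22 = 7
σ = (1, 3, 2, 4): (-8) + 11 + 17 + 15 = 35
σ = (1, 3, 4, 2): (-8) + 11 + 0 + 25 = 28
σ = (1, 4, 2, 3): (-8) + 22 + 17 + 22 = 53
σ = (1, 4, 3, 2): (-8) + 22 + 12 + 25 = 51
σ = (2, 1, 3, 4): 8 + 16 + 12 + 15 = 51
σ = (2, 1, 4, 3): 8 + 16 + 0 + 22 = 46
σ = (2, 3, 1, 4): 8 + 11 + 1 + 15 = 35
σ = (2, 3, 4, 1): 8 + 11 + 0 + 0 = 19
σ = (2, 4, 1, 3): 8 + 22 + 1 + 22 = 53
σ = (2, 4, 3, 1): 8 + 22 + 12 + 0 = 42
σ = (3, 1, 2, 4): 16 + 16 + 17 + 15 = 64
σ = (3, 1, 4, 2): 16 + 16 + 0 + 25 = 57
σ = (3, 2, 1, 4): 16 + (-7) + 1 + 15 = 25
σ = (3, 2, 4, 1): 16 + (-7) + 0 + 0 = 9
σ = (3, 4, 1, 2): 16 + 22 + 1 + 25 = 64
σ = (3, 4, 2, 1): 16 + 22 + 17 + 0 = 55
σ = (4, 1, 2, 3): 0 + 16 + 17 + 22 = 55
σ = (4, 1, 3, 2): 0 + 16 + 12 + 25 = 53
σ = (4, 2, 1, 3): 0 + (-7) + 1 + 22 = 16
σ = (4, 2, 3, 1): 0 + (-7) + 12 + 0 = 5
σ = (4, 3, 1, 2): 0 + 11 + 1 + 25 = 37
σ = (4, 3, 2, 1): 0 + 11 + 17 + 0 = 28
Optimal value attained by: σ = (3, 1, 2, 4).
Answer: det⊕(G) = 64; verdict: SINGULAR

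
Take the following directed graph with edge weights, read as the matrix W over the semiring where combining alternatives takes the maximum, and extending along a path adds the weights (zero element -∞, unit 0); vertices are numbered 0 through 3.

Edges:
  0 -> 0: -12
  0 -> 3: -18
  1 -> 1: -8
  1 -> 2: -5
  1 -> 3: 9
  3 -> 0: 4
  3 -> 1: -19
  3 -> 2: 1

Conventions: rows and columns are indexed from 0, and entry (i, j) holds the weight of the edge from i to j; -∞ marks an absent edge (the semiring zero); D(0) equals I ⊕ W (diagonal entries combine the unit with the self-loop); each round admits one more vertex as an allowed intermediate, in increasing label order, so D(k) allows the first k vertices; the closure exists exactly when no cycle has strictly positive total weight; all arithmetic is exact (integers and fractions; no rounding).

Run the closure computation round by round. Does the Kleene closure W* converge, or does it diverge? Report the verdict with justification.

D(0):
  [0, -∞, -∞, -18]
  [-∞, 0, -5, 9]
  [-∞, -∞, 0, -∞]
  [4, -19, 1, 0]
D(1):
  [0, -∞, -∞, -18]
  [-∞, 0, -5, 9]
  [-∞, -∞, 0, -∞]
  [4, -19, 1, 0]
D(2):
  [0, -∞, -∞, -18]
  [-∞, 0, -5, 9]
  [-∞, -∞, 0, -∞]
  [4, -19, 1, 0]
D(3):
  [0, -∞, -∞, -18]
  [-∞, 0, -5, 9]
  [-∞, -∞, 0, -∞]
  [4, -19, 1, 0]
D(4):
  [0, -37, -17, -18]
  [13, 0, 10, 9]
  [-∞, -∞, 0, -∞]
  [4, -19, 1, 0]
Key observation: every diagonal entry stays at the unit through all rounds, so no improving cycle exists.
Answer: CONVERGES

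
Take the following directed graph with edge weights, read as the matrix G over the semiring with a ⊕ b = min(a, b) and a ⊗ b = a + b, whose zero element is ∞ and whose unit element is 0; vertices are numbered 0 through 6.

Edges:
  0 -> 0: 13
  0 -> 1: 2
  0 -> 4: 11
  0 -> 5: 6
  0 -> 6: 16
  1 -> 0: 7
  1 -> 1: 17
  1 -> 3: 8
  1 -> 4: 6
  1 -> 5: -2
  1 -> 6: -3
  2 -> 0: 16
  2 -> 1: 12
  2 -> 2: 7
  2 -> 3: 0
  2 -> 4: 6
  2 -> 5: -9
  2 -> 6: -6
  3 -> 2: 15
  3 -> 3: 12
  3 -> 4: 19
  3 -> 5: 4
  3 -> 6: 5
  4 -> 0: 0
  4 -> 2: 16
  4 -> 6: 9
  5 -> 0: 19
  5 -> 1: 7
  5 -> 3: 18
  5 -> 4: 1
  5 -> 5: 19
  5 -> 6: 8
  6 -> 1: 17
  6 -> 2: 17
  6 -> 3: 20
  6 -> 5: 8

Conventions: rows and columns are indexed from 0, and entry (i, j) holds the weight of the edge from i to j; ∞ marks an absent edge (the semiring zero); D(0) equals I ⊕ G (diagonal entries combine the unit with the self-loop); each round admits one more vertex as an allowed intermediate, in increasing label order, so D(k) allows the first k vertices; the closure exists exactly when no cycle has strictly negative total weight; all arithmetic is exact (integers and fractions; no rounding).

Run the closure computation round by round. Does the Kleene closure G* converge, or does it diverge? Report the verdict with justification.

D(0):
  [0, 2, ∞, ∞, 11, 6, 16]
  [7, 0, ∞, 8, 6, -2, -3]
  [16, 12, 0, 0, 6, -9, -6]
  [∞, ∞, 15, 0, 19, 4, 5]
  [0, ∞, 16, ∞, 0, ∞, 9]
  [19, 7, ∞, 18, 1, 0, 8]
  [∞, 17, 17, 20, ∞, 8, 0]
D(1):
  [0, 2, ∞, ∞, 11, 6, 16]
  [7, 0, ∞, 8, 6, -2, -3]
  [16, 12, 0, 0, 6, -9, -6]
  [∞, ∞, 15, 0, 19, 4, 5]
  [0, 2, 16, ∞, 0, 6, 9]
  [19, 7, ∞, 18, 1, 0, 8]
  [∞, 17, 17, 20, ∞, 8, 0]
D(2):
  [0, 2, ∞, 10, 8, 0, -1]
  [7, 0, ∞, 8, 6, -2, -3]
  [16, 12, 0, 0, 6, -9, -6]
  [∞, ∞, 15, 0, 19, 4, 5]
  [0, 2, 16, 10, 0, 0, -1]
  [14, 7, ∞, 15, 1, 0, 4]
  [24, 17, 17, 20, 23, 8, 0]
D(3):
  [0, 2, ∞, 10, 8, 0, -1]
  [7, 0, ∞, 8, 6, -2, -3]
  [16, 12, 0, 0, 6, -9, -6]
  [31, 27, 15, 0, 19, 4, 5]
  [0, 2, 16, 10, 0, 0, -1]
  [14, 7, ∞, 15, 1, 0, 4]
  [24, 17, 17, 17, 23, 8, 0]
D(4):
  [0, 2, 25, 10, 8, 0, -1]
  [7, 0, 23, 8, 6, -2, -3]
  [16, 12, 0, 0, 6, -9, -6]
  [31, 27, 15, 0, 19, 4, 5]
  [0, 2, 16, 10, 0, 0, -1]
  [14, 7, 30, 15, 1, 0, 4]
  [24, 17, 17, 17, 23, 8, 0]
D(5):
  [0, 2, 24, 10, 8, 0, -1]
  [6, 0, 22, 8, 6, -2, -3]
  [6, 8, 0, 0, 6, -9, -6]
  [19, 21, 15, 0, 19, 4, 5]
  [0, 2, 16, 10, 0, 0, -1]
  [1, 3, 17, 11, 1, 0, 0]
  [23, 17, 17, 17, 23, 8, 0]
D(6):
  [0, 2, 17, 10, 1, 0, -1]
  [-1, 0, 15, 8, -1, -2, -3]
  [-8, -6, 0, 0, -8, -9, -9]
  [5, 7, 15, 0, 5, 4, 4]
  [0, 2, 16, 10, 0, 0, -1]
  [1, 3, 17, 11, 1, 0, 0]
  [9, 11, 17, 17, 9, 8, 0]
D(7):
  [0, 2, 16, 10, 1, 0, -1]
  [-1, 0, 14, 8, -1, -2, -3]
  [-8, -6, 0, 0, -8, -9, -9]
  [5, 7, 15, 0, 5, 4, 4]
  [0, 2, 16, 10, 0, 0, -1]
  [1, 3, 17, 11, 1, 0, 0]
  [9, 11, 17, 17, 9, 8, 0]
Key observation: every diagonal entry stays at the unit through all rounds, so no improving cycle exists.
Answer: CONVERGES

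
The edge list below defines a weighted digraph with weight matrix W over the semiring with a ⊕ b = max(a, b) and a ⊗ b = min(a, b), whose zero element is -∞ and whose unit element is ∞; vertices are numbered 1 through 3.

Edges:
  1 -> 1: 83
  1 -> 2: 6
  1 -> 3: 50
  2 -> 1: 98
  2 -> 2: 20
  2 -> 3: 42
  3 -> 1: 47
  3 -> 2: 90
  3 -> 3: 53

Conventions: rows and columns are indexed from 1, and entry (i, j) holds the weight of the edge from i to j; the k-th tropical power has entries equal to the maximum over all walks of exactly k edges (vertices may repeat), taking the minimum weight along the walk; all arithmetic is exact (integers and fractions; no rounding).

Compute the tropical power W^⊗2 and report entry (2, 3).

W^⊗2:
  [83, 50, 50]
  [83, 42, 50]
  [90, 53, 53]
Key observation: the optimum is the walk 2->1->3, with weight 98 min 50 = 50.
Optimal value attained by: walk 2->1->3.
Answer: (W^⊗2)[2][3] = 50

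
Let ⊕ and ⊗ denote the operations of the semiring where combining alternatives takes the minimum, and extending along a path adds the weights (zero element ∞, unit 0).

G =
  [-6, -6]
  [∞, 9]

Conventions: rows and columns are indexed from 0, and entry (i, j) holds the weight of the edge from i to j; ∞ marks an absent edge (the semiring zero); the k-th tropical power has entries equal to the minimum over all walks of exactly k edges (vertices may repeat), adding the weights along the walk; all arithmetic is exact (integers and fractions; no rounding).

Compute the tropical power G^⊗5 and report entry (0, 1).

G^⊗2:
  [-12, -12]
  [∞, 18]
G^⊗3:
  [-18, -18]
  [∞, 27]
G^⊗4:
  [-24, -24]
  [∞, 36]
G^⊗5:
  [-30, -30]
  [∞, 45]
Key observation: the optimum is the walk 0->0->0->0->0->1, with weight (-6) + (-6) + (-6) + (-6) + (-6) = -30.
Optimal value attained by: walk 0->0->0->0->0->1.
Answer: (G^⊗5)[0][1] = -30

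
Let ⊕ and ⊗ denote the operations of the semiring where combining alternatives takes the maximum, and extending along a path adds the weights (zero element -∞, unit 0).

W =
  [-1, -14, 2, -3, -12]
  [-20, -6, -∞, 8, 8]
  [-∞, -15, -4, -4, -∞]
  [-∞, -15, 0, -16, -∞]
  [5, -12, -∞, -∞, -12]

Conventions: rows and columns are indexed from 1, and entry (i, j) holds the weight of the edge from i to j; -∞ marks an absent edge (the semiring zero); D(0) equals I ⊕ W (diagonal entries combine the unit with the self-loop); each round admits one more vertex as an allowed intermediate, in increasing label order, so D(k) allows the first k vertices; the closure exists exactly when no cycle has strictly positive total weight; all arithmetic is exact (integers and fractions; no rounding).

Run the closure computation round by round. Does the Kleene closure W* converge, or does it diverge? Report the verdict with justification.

D(0):
  [0, -14, 2, -3, -12]
  [-20, 0, -∞, 8, 8]
  [-∞, -15, 0, -4, -∞]
  [-∞, -15, 0, 0, -∞]
  [5, -12, -∞, -∞, 0]
D(1):
  [0, -14, 2, -3, -12]
  [-20, 0, -18, 8, 8]
  [-∞, -15, 0, -4, -∞]
  [-∞, -15, 0, 0, -∞]
  [5, -9, 7, 2, 0]
D(2):
  [0, -14, 2, -3, -6]
  [-20, 0, -18, 8, 8]
  [-35, -15, 0, -4, -7]
  [-35, -15, 0, 0, -7]
  [5, -9, 7, 2, 0]
D(3):
  [0, -13, 2, -2, -5]
  [-20, 0, -18, 8, 8]
  [-35, -15, 0, -4, -7]
  [-35, -15, 0, 0, -7]
  [5, -8, 7, 3, 0]
D(4):
  [0, -13, 2, -2, -5]
  [-20, 0, 8, 8, 8]
  [-35, -15, 0, -4, -7]
  [-35, -15, 0, 0, -7]
  [5, -8, 7, 3, 0]
D(5):
  [0, -13, 2, -2, -5]
  [13, 0, 15, 11, 8]
  [-2, -15, 0, -4, -7]
  [-2, -15, 0, 0, -7]
  [5, -8, 7, 3, 0]
Key observation: every diagonal entry stays at the unit through all rounds, so no improving cycle exists.
Answer: CONVERGES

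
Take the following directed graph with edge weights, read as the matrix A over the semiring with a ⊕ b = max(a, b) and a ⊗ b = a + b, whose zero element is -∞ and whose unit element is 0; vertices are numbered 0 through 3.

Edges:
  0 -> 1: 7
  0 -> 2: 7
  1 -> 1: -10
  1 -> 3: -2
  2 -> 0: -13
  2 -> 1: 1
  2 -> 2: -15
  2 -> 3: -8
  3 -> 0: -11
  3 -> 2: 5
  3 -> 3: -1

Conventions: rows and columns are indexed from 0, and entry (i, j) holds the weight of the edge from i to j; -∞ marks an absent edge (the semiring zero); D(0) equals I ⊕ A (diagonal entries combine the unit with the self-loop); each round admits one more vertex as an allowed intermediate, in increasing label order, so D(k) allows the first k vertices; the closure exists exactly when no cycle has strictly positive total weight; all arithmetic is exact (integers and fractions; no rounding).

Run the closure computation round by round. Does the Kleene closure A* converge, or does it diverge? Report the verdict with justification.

D(0):
  [0, 7, 7, -∞]
  [-∞, 0, -∞, -2]
  [-13, 1, 0, -8]
  [-11, -∞, 5, 0]
D(1):
  [0, 7, 7, -∞]
  [-∞, 0, -∞, -2]
  [-13, 1, 0, -8]
  [-11, -4, 5, 0]
D(2):
  [0, 7, 7, 5]
  [-∞, 0, -∞, -2]
  [-13, 1, 0, -1]
  [-11, -4, 5, 0]
Detection: at round 3, diagonal entry (3, 3) turns strictly positive.
Key observation: the cycle 3->2->1->3 has total weight 5 + 1 + (-2), which is strictly positive.
Answer: DIVERGES — positive cycle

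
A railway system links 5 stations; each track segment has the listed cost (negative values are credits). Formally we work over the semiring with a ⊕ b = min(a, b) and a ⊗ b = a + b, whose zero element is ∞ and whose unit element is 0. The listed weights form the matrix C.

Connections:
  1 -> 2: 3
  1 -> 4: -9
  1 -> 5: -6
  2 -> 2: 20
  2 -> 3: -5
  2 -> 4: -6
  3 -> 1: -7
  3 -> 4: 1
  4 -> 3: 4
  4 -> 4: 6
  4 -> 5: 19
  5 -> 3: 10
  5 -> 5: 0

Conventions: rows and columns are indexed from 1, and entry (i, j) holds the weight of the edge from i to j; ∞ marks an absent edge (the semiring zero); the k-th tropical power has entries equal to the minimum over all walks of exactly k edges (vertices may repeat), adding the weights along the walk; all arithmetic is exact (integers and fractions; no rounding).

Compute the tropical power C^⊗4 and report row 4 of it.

C^⊗2:
  [∞, 23, -5, -3, -6]
  [-12, 40, -2, -4, 13]
  [∞, -4, 5, -16, -13]
  [-3, ∞, 10, 5, 19]
  [3, ∞, 10, 11, 0]
C^⊗3:
  [-12, 43, 1, -4, -6]
  [-9, -9, 0, -21, -18]
  [-2, 16, -12, -10, -13]
  [3, 0, 9, -12, -9]
  [3, 6, 10, -6, -3]
C^⊗4:
  [-6, -9, 0, -21, -18]
  [-7, -6, -17, -18, -18]
  [-19, 1, -6, -11, -13]
  [2, 6, -8, -6, -9]
  [3, 6, -2, -6, -3]
Answer: row 4 of C^⊗4 = [2, 6, -8, -6, -9]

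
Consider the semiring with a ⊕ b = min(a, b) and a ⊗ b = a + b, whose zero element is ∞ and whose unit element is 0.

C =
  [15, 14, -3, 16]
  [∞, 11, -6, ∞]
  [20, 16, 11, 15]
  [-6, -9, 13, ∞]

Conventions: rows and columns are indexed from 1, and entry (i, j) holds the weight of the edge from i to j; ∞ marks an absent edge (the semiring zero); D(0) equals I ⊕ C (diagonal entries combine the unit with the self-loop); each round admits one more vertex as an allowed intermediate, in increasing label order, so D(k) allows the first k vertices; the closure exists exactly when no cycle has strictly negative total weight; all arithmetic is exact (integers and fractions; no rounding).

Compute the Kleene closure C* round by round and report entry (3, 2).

D(0):
  [0, 14, -3, 16]
  [∞, 0, -6, ∞]
  [20, 16, 0, 15]
  [-6, -9, 13, 0]
D(1):
  [0, 14, -3, 16]
  [∞, 0, -6, ∞]
  [20, 16, 0, 15]
  [-6, -9, -9, 0]
D(2):
  [0, 14, -3, 16]
  [∞, 0, -6, ∞]
  [20, 16, 0, 15]
  [-6, -9, -15, 0]
D(3):
  [0, 13, -3, 12]
  [14, 0, -6, 9]
  [20, 16, 0, 15]
  [-6, -9, -15, 0]
D(4):
  [0, 3, -3, 12]
  [3, 0, -6, 9]
  [9, 6, 0, 15]
  [-6, -9, -15, 0]
Answer: C*[3][2] = 6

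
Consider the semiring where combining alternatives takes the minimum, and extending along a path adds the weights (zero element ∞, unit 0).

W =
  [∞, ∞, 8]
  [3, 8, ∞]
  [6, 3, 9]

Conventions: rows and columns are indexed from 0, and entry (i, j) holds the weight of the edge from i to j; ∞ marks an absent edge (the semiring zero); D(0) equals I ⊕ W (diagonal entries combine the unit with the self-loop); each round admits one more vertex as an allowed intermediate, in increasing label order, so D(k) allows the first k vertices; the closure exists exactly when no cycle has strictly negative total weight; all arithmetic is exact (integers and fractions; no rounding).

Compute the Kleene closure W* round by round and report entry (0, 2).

D(0):
  [0, ∞, 8]
  [3, 0, ∞]
  [6, 3, 0]
D(1):
  [0, ∞, 8]
  [3, 0, 11]
  [6, 3, 0]
D(2):
  [0, ∞, 8]
  [3, 0, 11]
  [6, 3, 0]
D(3):
  [0, 11, 8]
  [3, 0, 11]
  [6, 3, 0]
Answer: W*[0][2] = 8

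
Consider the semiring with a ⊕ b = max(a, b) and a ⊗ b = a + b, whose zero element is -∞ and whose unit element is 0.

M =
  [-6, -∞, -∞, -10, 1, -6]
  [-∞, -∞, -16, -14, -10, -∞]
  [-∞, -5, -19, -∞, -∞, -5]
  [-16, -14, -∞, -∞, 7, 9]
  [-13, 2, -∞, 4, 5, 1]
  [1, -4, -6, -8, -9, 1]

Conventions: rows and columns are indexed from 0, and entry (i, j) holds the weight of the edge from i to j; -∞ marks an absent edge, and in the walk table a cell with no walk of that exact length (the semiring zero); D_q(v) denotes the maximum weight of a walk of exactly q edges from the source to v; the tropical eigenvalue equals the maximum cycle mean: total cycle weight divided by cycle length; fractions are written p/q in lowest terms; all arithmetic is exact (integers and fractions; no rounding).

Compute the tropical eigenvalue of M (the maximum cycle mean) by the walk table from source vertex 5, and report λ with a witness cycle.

q=0: [-∞, -∞, -∞, -∞, -∞, 0]
q=1: [1, -4, -6, -8, -9, 1]
q=2: [2, -3, -5, -5, 2, 2]
q=3: [3, 4, -4, 6, 7, 4]
q=4: [5, 9, -2, 11, 13, 15]
q=5: [16, 15, 9, 17, 18, 20]
q=6: [21, 20, 14, 22, 24, 26]
Optimal cycle mean attained by: cycle 3->4->3, total 7 + 4, length 2.
Answer: λ = 11/2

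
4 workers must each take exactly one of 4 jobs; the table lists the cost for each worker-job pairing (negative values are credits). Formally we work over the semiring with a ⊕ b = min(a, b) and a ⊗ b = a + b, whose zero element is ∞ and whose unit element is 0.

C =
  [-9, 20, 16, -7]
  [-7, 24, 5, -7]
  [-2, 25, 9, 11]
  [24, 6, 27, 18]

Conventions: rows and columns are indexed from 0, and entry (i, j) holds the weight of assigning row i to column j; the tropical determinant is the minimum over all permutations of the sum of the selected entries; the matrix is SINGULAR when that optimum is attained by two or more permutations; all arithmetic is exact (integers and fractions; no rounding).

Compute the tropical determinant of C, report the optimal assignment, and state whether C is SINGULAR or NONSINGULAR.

σ = (0, 1, 2, 3): (-9) + 24 + 9 + 18 = 42
σ = (0, 1, 3, 2): (-9) + 24 + 11 + 27 = 53
σ = (0, 2, 1, 3): (-9) + 5 + 25 + 18 = 39
σ = (0, 2, 3, 1): (-9) + 5 + 11 + 6 = 13
σ = (0, 3, 1, 2): (-9) + (-7) + 25 + 27 = 36
σ = (0, 3, 2, 1): (-9) + (-7) + 9 + 6 = -1
σ = (1, 0, 2, 3): 20 + (-7) + 9 + 18 = 40
σ = (1, 0, 3, 2): 20 + (-7) + 11 + 27 = 51
σ = (1, 2, 0, 3): 20 + 5 + (-2) + 18 = 41
σ = (1, 2, 3, 0): 20 + 5 + 11 + 24 = 60
σ = (1, 3, 0, 2): 20 + (-7) + (-2) + 27 = 38
σ = (1, 3, 2, 0): 20 + (-7) + 9 + 24 = 46
σ = (2, 0, 1, 3): 16 + (-7) + 25 + 18 = 52
σ = (2, 0, 3, 1): 16 + (-7) + 11 + 6 = 26
σ = (2, 1, 0, 3): 16 + 24 + (-2) + 18 = 56
σ = (2, 1, 3, 0): 16 + 24 + 11 + 24 = 75
σ = (2, 3, 0, 1): 16 + (-7) + (-2) + 6 = 13
σ = (2, 3, 1, 0): 16 + (-7) + 25 + 24 = 58
σ = (3, 0, 1, 2): (-7) + (-7) + 25 + 27 = 38
σ = (3, 0, 2, 1): (-7) + (-7) + 9 + 6 = 1
σ = (3, 1, 0, 2): (-7) + 24 + (-2) + 27 = 42
σ = (3, 1, 2, 0): (-7) + 24 + 9 + 24 = 50
σ = (3, 2, 0, 1): (-7) + 5 + (-2) + 6 = 2
σ = (3, 2, 1, 0): (-7) + 5 + 25 + 24 = 47
Optimal value attained by: σ = (0, 3, 2, 1).
Answer: det⊕(C) = -1; verdict: NONSINGULAR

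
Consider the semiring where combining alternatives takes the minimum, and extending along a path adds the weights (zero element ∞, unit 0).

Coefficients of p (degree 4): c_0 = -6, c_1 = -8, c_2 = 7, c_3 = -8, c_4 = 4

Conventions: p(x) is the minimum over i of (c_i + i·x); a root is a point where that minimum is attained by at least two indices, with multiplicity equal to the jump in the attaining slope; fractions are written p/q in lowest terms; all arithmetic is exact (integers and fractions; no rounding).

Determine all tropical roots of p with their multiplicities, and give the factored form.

hull edge (i=0, c=-6) to (i=1, c=-8): slope -2, span 1
hull edge (i=1, c=-8) to (i=3, c=-8): slope 0, span 2
hull edge (i=3, c=-8) to (i=4, c=4): slope 12, span 1
Factored form: p(x) = 4 ⊗ (x ⊕ (-12)) ⊗ (x ⊕ 0) ⊗ (x ⊕ 0) ⊗ (x ⊕ 2)
Answer: roots = -12 (mult 1), 0 (mult 2), 2 (mult 1)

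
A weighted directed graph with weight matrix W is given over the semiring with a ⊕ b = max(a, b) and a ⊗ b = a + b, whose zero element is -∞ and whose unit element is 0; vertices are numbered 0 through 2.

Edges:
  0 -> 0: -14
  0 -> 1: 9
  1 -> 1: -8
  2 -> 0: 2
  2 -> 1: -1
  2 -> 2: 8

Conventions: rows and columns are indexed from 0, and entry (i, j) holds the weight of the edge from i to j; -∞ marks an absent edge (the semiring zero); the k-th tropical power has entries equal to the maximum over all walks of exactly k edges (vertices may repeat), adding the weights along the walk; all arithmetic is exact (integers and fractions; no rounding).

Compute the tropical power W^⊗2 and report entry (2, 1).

W^⊗2:
  [-28, 1, -∞]
  [-∞, -16, -∞]
  [10, 11, 16]
Key observation: the optimum is the walk 2->0->1, with weight 2 + 9 = 11.
Optimal value attained by: walk 2->0->1.
Answer: (W^⊗2)[2][1] = 11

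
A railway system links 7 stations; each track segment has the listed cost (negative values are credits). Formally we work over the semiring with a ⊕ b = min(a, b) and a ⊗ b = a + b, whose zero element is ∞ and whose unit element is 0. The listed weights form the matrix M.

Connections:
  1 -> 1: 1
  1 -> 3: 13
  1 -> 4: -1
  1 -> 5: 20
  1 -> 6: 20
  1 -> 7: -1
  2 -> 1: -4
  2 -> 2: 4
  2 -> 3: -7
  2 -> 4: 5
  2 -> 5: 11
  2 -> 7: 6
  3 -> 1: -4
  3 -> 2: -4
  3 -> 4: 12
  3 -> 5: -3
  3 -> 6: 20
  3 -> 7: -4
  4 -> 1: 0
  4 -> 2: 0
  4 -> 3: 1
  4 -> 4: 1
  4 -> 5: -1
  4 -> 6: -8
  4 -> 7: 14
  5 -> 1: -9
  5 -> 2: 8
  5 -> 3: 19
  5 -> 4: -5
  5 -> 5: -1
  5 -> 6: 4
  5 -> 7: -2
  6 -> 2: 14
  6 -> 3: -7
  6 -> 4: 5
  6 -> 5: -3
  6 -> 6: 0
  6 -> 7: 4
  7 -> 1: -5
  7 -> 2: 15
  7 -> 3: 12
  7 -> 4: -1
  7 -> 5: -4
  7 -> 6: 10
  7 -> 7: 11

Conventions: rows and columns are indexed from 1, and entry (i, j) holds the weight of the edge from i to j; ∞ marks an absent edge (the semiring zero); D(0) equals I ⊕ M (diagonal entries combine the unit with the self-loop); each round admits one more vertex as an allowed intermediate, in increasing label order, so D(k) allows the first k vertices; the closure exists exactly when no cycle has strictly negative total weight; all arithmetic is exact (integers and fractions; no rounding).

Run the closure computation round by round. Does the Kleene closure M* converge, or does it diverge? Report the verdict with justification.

Detection: at round 0, diagonal entry (5, 5) turns strictly negative.
Key observation: the cycle 5->5 has total weight (-1), which is strictly negative.
Answer: DIVERGES — negative cycle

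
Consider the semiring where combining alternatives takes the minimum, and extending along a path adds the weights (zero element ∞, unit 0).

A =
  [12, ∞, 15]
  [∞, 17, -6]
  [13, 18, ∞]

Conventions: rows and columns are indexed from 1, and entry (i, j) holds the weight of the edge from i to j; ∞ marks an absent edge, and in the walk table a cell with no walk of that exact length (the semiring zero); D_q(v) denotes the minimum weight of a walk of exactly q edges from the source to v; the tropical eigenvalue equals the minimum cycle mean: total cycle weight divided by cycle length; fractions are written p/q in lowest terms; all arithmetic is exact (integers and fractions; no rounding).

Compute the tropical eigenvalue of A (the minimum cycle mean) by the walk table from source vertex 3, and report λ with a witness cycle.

q=0: [∞, ∞, 0]
q=1: [13, 18, ∞]
q=2: [25, 35, 12]
q=3: [25, 30, 29]
Optimal cycle mean attained by: cycle 2->3->2, total (-6) + 18, length 2.
Answer: λ = 6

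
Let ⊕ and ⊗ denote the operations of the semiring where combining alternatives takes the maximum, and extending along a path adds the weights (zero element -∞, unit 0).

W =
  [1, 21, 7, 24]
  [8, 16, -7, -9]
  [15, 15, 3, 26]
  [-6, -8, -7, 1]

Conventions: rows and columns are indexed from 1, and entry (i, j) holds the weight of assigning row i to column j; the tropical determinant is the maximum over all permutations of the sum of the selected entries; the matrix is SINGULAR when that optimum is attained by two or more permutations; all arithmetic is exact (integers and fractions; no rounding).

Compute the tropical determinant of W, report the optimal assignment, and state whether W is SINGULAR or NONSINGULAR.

σ = (1, 2, 3, 4): 1 + 16 + 3 + 1 = 21
σ = (1, 2, 4, 3): 1 + 16 + 26 + (-7) = 36
σ = (1, 3, 2, 4): 1 + (-7) + 15 + 1 = 10
σ = (1, 3, 4, 2): 1 + (-7) + 26 + (-8) = 12
σ = (1, 4, 2, 3): 1 + (-9) + 15 + (-7) = 0
σ = (1, 4, 3, 2): 1 + (-9) + 3 + (-8) = -13
σ = (2, 1, 3, 4): 21 + 8 + 3 + 1 = 33
σ = (2, 1, 4, 3): 21 + 8 + 26 + (-7) = 48
σ = (2, 3, 1, 4): 21 + (-7) + 15 + 1 = 30
σ = (2, 3, 4, 1): 21 + (-7) + 26 + (-6) = 34
σ = (2, 4, 1, 3): 21 + (-9) + 15 + (-7) = 20
σ = (2, 4, 3, 1): 21 + (-9) + 3 + (-6) = 9
σ = (3, 1, 2, 4): 7 + 8 + 15 + 1 = 31
σ = (3, 1, 4, 2): 7 + 8 + 26 + (-8) = 33
σ = (3, 2, 1, 4): 7 + 16 + 15 + 1 = 39
σ = (3, 2, 4, 1): 7 + 16 + 26 + (-6) = 43
σ = (3, 4, 1, 2): 7 + (-9) + 15 + (-8) = 5
σ = (3, 4, 2, 1): 7 + (-9) + 15 + (-6) = 7
σ = (4, 1, 2, 3): 24 + 8 + 15 + (-7) = 40
σ = (4, 1, 3, 2): 24 + 8 + 3 + (-8) = 27
σ = (4, 2, 1, 3): 24 + 16 + 15 + (-7) = 48
σ = (4, 2, 3, 1): 24 + 16 + 3 + (-6) = 37
σ = (4, 3, 1, 2): 24 + (-7) + 15 + (-8) = 24
σ = (4, 3, 2, 1): 24 + (-7) + 15 + (-6) = 26
Optimal value attained by: σ = (2, 1, 4, 3).
Answer: det⊕(W) = 48; verdict: SINGULAR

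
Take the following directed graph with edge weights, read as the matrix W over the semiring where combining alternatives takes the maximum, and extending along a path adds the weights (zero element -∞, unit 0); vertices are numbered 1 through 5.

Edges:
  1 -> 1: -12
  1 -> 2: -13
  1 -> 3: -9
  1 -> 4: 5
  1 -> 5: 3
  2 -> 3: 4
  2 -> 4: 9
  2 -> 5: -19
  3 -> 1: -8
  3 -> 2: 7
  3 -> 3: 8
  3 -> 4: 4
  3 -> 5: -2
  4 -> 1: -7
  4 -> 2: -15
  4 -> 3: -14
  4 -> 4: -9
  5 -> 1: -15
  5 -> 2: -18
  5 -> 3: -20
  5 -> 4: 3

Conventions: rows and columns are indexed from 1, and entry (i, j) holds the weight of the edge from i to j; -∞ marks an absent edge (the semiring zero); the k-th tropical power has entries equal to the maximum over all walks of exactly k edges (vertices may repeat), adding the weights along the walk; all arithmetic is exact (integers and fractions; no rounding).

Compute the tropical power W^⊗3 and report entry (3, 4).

W^⊗2:
  [-2, -2, -1, 6, -9]
  [2, 11, 12, 8, 2]
  [0, 15, 16, 16, 6]
  [-16, -7, -6, -2, -4]
  [-4, -12, -11, -6, -12]
W^⊗3:
  [-1, 6, 7, 7, 1]
  [4, 19, 20, 20, 10]
  [9, 23, 24, 24, 14]
  [-9, 1, 2, 2, -8]
  [-13, -4, -3, 1, -1]
Key observation: the optimum is the walk 3->3->2->4, with weight 8 + 7 + 9 = 24.
Optimal value attained by: walk 3->3->2->4.
Answer: (W^⊗3)[3][4] = 24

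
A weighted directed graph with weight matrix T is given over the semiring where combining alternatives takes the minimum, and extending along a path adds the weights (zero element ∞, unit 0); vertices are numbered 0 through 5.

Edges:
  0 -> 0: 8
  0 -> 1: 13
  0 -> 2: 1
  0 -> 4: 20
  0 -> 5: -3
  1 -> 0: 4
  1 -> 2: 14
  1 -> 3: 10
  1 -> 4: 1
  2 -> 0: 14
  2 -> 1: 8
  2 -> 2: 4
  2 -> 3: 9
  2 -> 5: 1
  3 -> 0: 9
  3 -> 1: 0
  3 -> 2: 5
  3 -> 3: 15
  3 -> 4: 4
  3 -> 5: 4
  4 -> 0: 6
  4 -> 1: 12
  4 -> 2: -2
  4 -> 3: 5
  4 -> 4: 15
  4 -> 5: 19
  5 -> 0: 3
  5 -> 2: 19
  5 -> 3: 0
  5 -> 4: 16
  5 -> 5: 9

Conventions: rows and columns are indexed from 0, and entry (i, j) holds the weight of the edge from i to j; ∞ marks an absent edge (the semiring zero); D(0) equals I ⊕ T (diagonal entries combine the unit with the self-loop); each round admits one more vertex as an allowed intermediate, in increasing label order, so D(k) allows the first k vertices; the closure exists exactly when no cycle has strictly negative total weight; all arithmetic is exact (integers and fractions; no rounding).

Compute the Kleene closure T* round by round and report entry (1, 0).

D(0):
  [0, 13, 1, ∞, 20, -3]
  [4, 0, 14, 10, 1, ∞]
  [14, 8, 0, 9, ∞, 1]
  [9, 0, 5, 0, 4, 4]
  [6, 12, -2, 5, 0, 19]
  [3, ∞, 19, 0, 16, 0]
D(1):
  [0, 13, 1, ∞, 20, -3]
  [4, 0, 5, 10, 1, 1]
  [14, 8, 0, 9, 34, 1]
  [9, 0, 5, 0, 4, 4]
  [6, 12, -2, 5, 0, 3]
  [3, 16, 4, 0, 16, 0]
D(2):
  [0, 13, 1, 23, 14, -3]
  [4, 0, 5, 10, 1, 1]
  [12, 8, 0, 9, 9, 1]
  [4, 0, 5, 0, 1, 1]
  [6, 12, -2, 5, 0, 3]
  [3, 16, 4, 0, 16, 0]
D(3):
  [0, 9, 1, 10, 10, -3]
  [4, 0, 5, 10, 1, 1]
  [12, 8, 0, 9, 9, 1]
  [4, 0, 5, 0, 1, 1]
  [6, 6, -2, 5, 0, -1]
  [3, 12, 4, 0, 13, 0]
D(4):
  [0, 9, 1, 10, 10, -3]
  [4, 0, 5, 10, 1, 1]
  [12, 8, 0, 9, 9, 1]
  [4, 0, 5, 0, 1, 1]
  [6, 5, -2, 5, 0, -1]
  [3, 0, 4, 0, 1, 0]
D(5):
  [0, 9, 1, 10, 10, -3]
  [4, 0, -1, 6, 1, 0]
  [12, 8, 0, 9, 9, 1]
  [4, 0, -1, 0, 1, 0]
  [6, 5, -2, 5, 0, -1]
  [3, 0, -1, 0, 1, 0]
D(6):
  [0, -3, -4, -3, -2, -3]
  [3, 0, -1, 0, 1, 0]
  [4, 1, 0, 1, 2, 1]
  [3, 0, -1, 0, 1, 0]
  [2, -1, -2, -1, 0, -1]
  [3, 0, -1, 0, 1, 0]
Answer: T*[1][0] = 3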